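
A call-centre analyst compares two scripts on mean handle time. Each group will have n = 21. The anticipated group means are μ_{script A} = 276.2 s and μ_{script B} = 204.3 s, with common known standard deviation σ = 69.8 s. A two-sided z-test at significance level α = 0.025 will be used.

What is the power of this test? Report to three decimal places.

Power ≈ 0.864

Standardized effect: d = |μ_{script A} − μ_{script B}| / σ = |276.2 − 204.3| / 69.8 = 1.0301
Noncentrality parameter: δ = d·√(n/2) = 1.0301 × √(21/2) = 3.3379
Two-sided α = 0.025 → critical value z_{0.0125} = 2.241.
Power = Φ(δ − 2.241) + Φ(−δ − 2.241) = Φ(1.096) + Φ(-5.579) = 0.8636 + 0.0000 = 0.8636.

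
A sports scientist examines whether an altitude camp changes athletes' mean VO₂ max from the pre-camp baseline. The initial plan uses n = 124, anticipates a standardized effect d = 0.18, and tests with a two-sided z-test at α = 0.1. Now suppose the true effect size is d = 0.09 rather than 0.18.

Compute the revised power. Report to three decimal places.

With d = 0.09: δ = d·√n = 0.09 × √124 = 1.0022. Critical value z_{0.05} = 1.645.
Revised power = Φ(δ − 1.645) + Φ(−δ − 1.645) = Φ(-0.643) + Φ(-2.647) = 0.2602 + 0.0041 = 0.2643.

Power ≈ 0.264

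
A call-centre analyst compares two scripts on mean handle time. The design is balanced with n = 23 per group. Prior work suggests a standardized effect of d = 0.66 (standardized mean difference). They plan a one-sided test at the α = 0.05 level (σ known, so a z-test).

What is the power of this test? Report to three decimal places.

Noncentrality parameter: δ = d·√(n/2) = 0.66 × √(23/2) = 2.2382
Critical value for a one-sided test at α = 0.05: z_α = 1.645.
Power = P(Z > 1.645 − δ) = Φ(0.593) = 0.7235.

Power ≈ 0.724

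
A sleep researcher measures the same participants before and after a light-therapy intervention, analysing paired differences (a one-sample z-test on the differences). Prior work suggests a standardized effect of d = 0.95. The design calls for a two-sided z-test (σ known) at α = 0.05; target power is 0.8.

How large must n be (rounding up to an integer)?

n = 9

Set Φ(δ − 1.960) = 0.8; then δ − 1.960 = Φ⁻¹(0.8) = 0.842, giving δ = 2.802.
(The Φ(−δ − z_{α/2}) term is vanishingly small for δ > 0 and is dropped in the standard sample-size formula.)
δ = d·√n ⇒ n = (δ/d)² = (2.802 / 0.95)² = 8.70.
Rounding up, n = 9.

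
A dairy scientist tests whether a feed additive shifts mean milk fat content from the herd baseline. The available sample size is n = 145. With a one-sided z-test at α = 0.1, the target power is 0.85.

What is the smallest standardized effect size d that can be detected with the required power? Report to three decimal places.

Need Φ(δ − 1.282) = 0.85, so δ = 1.282 + 1.036 = 2.318.
δ = d·√n ⇒ d = δ/√n = 2.318/√145 = 0.1925.

d ≈ 0.192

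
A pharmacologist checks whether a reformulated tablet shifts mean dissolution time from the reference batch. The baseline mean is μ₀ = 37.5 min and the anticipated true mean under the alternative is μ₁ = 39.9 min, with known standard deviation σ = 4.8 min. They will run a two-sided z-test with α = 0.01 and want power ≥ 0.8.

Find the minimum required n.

n = 47

Standardized effect: d = |μ₁ − μ₀| / σ = |39.9 − 37.5| / 4.8 = 0.5000
Set Φ(δ − 2.576) = 0.8; then δ − 2.576 = Φ⁻¹(0.8) = 0.842, giving δ = 3.417.
(For δ > 0 the lower-tail rejection region contributes negligibly to power, so the one-term inversion is standard.)
δ = d·√n ⇒ n = (δ/d)² = (3.417 / 0.5000)² = 46.72.
Round up to the next whole unit.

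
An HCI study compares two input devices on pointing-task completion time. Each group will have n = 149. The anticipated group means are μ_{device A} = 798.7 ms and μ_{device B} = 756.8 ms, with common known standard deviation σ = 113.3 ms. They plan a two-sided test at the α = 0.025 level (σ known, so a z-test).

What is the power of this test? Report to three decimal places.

Power ≈ 0.829

Standardized effect: d = |μ_{device A} − μ_{device B}| / σ = |798.7 − 756.8| / 113.3 = 0.3698
Noncentrality parameter: δ = d·√(n/2) = 0.3698 × √(149/2) = 3.1920
Two-sided α = 0.025 → critical value z_{0.0125} = 2.241.
Power = Φ(δ − 2.241) + Φ(−δ − 2.241) = Φ(0.951) + Φ(-5.433) = 0.8291 + 0.0000 = 0.8291.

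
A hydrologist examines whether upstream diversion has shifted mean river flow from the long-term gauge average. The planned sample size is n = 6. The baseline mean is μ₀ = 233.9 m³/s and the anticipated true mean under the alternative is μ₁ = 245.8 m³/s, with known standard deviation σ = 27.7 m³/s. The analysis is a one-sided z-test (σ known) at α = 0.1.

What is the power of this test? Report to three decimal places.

Power ≈ 0.409

Standardized effect: d = |μ₁ − μ₀| / σ = |245.8 − 233.9| / 27.7 = 0.4296
Noncentrality parameter: δ = d·√n = 0.4296 × √6 = 1.0523
Critical value for a one-sided test at α = 0.1: z_α = 1.282.
Power = P(Z > 1.282 − δ) = Φ(-0.229) = 0.4093.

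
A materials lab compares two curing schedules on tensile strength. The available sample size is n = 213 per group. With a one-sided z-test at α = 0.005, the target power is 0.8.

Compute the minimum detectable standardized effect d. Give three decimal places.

d ≈ 0.331

Need Φ(δ − 2.576) = 0.8, so δ = 2.576 + 0.842 = 3.417.
δ = d·√(n/2) ⇒ d = δ/√(n/2) = 3.417/√(213/2) = 0.3312.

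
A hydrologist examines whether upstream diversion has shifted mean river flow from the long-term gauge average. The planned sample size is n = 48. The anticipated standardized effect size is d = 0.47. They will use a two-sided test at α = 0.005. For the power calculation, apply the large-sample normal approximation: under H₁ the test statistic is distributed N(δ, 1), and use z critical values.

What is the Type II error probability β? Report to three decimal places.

Noncentrality parameter: δ = d·√n = 0.47 × √48 = 3.2563
Two-sided α = 0.005 → critical value z_{0.0025} = 2.807.
Power = Φ(δ − 2.807) + Φ(−δ − 2.807) = Φ(0.449) + Φ(-6.063) = 0.6734 + 0.0000 = 0.6734.
Type II error: β = 1 − power = 1 − 0.6734 = 0.3266.

β ≈ 0.327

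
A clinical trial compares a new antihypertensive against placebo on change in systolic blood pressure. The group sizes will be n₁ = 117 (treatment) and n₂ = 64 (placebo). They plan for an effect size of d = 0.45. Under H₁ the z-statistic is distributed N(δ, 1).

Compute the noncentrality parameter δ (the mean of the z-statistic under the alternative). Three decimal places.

δ = d / √(1/n₁ + 1/n₂) = 0.45 / √(1/117 + 1/64) = 2.8944

δ ≈ 2.894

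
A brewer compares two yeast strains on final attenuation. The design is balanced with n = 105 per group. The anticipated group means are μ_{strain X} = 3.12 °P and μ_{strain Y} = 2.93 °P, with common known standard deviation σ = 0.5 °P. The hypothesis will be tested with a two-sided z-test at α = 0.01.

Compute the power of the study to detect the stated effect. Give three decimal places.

Standardized effect: d = |μ_{strain X} − μ_{strain Y}| / σ = |3.12 − 2.93| / 0.5 = 0.3800
Noncentrality parameter: λ = d·√(n/2) = 0.3800 × √(105/2) = 2.7534
Two-sided α = 0.01 → critical value z_{0.005} = 2.576.
Power = Φ(λ − 2.576) + Φ(−λ − 2.576) = Φ(0.178) + Φ(-5.329) = 0.5705 + 0.0000 = 0.5705.

Power ≈ 0.570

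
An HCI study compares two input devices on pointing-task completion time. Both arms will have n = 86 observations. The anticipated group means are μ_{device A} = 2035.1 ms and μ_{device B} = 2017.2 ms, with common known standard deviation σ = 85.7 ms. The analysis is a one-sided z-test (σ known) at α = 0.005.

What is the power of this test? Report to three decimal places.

Standardized effect: d = |μ_{device A} − μ_{device B}| / σ = |2035.1 − 2017.2| / 85.7 = 0.2089
Noncentrality parameter: λ = d·√(n/2) = 0.2089 × √(86/2) = 1.3696
Critical value for a one-sided test at α = 0.005: z_α = 2.576.
Power = Φ(λ − 2.576) = Φ(-1.206) = 0.1139.

Power ≈ 0.114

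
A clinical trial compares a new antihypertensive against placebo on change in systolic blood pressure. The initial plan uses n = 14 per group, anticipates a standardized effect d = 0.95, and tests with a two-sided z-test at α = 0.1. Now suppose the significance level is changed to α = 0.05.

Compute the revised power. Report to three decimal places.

δ = d·√(n/2) = 0.95 × √(14/2) = 2.5135 (unchanged). New critical value: z_{0.025} = 1.960.
Revised power = Φ(δ − 1.960) + Φ(−δ − 1.960) = Φ(0.553) + Φ(-4.473) = 0.7100 + 0.0000 = 0.7100.

Power ≈ 0.710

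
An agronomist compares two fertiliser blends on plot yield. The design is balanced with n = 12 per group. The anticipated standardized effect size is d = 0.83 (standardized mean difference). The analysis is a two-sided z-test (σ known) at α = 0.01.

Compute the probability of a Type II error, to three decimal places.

β ≈ 0.706

Noncentrality parameter: λ = d·√(n/2) = 0.83 × √(12/2) = 2.0331
Two-sided α = 0.01 → critical value z_{0.005} = 2.576.
Power = Φ(λ − 2.576) + Φ(−λ − 2.576) = Φ(-0.543) + Φ(-4.609) = 0.2937 + 0.0000 = 0.2937.
Type II error: β = 1 − power = 1 − 0.2937 = 0.7063.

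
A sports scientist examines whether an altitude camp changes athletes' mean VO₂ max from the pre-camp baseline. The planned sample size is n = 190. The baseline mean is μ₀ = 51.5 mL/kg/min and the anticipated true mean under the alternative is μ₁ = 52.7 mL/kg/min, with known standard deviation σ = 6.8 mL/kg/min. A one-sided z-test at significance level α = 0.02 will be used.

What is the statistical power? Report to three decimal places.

Power ≈ 0.648

Standardized effect: d = |μ₁ − μ₀| / σ = |52.7 − 51.5| / 6.8 = 0.1765
Noncentrality parameter: δ = d·√n = 0.1765 × √190 = 2.4325
One-sided α = 0.02 → critical value z_{0.02} = 2.054.
Power = Φ(δ − 2.054) = Φ(0.379) = 0.6476.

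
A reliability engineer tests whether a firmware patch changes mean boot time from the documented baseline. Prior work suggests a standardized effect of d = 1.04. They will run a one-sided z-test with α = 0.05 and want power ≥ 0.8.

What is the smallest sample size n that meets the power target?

n = 6

Set Φ(δ − 1.645) = 0.8; then δ − 1.645 = Φ⁻¹(0.8) = 0.842, giving δ = 2.486.
δ = d·√n ⇒ n = (δ/d)² = (2.486 / 1.04)² = 5.72.
Round up to the next whole unit.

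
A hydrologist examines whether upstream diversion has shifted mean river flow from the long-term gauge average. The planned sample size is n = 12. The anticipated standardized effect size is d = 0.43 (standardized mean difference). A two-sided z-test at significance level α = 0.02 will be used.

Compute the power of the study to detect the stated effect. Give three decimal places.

Noncentrality parameter: δ = d·√n = 0.43 × √12 = 1.4896
Critical value for a two-sided test at α = 0.02: z_{α/2} = 2.326.
Power = Φ(δ − 2.326) + Φ(−δ − 2.326) = Φ(-0.837) + Φ(-3.816) = 0.2014 + 0.0001 = 0.2014.

Power ≈ 0.201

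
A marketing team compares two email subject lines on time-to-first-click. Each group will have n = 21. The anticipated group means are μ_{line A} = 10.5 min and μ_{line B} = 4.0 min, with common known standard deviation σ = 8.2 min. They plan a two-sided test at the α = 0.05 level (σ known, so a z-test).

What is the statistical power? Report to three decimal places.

Standardized effect: d = |μ_{line A} − μ_{line B}| / σ = |10.5 − 4.0| / 8.2 = 0.7927
Noncentrality parameter: δ = d·√(n/2) = 0.7927 × √(21/2) = 2.5686
Critical value for a two-sided test at α = 0.05: z_{α/2} = 1.960.
Power = Φ(δ − 1.960) + Φ(−δ − 1.960) = Φ(0.609) + Φ(-4.529) = 0.7286 + 0.0000 = 0.7286.

Power ≈ 0.729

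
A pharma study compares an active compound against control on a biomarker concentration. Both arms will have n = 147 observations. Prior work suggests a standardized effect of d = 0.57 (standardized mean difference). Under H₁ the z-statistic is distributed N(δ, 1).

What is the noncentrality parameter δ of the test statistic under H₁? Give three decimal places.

δ ≈ 4.887

δ = d·√(n/2) = 0.57 × √(147/2) = 4.8867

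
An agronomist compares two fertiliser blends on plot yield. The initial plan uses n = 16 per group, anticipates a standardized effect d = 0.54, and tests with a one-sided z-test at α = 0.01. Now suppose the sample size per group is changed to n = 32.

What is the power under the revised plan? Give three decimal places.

Power ≈ 0.434

With n = 32 per group: δ = d·√(n/2) = 0.54 × √(32/2) = 2.1600. Critical value z_{0.01} = 2.326.
Revised power = Φ(δ − 2.326) = Φ(-0.166) = 0.4339.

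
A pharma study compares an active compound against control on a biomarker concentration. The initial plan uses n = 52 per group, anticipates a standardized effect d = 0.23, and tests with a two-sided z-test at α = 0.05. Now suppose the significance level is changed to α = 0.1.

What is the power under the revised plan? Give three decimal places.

δ = d·√(n/2) = 0.23 × √(52/2) = 1.1728 (unchanged). New critical value: z_{0.05} = 1.645.
Revised power = Φ(δ − 1.645) + Φ(−δ − 1.645) = Φ(-0.472) + Φ(-2.818) = 0.3184 + 0.0024 = 0.3209.

Power ≈ 0.321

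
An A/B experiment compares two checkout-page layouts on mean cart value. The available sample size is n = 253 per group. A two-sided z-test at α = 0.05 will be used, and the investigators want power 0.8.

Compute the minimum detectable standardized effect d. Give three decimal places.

d ≈ 0.249

Need Φ(δ − 1.960) = 0.8, so δ = 1.960 + 0.842 = 2.802.
(Lower-tail contribution to power is negligible for δ > 0.)
δ = d·√(n/2) ⇒ d = δ/√(n/2) = 2.802/√(253/2) = 0.2491.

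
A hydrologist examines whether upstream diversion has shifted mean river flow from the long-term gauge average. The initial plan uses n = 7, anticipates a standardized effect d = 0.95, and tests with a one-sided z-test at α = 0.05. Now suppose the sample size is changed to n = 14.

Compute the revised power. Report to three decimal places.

Power ≈ 0.972

With n = 14: δ = d·√n = 0.95 × √14 = 3.5546. Critical value z_{0.05} = 1.645.
Revised power = P(Z > 1.645 − δ) = Φ(1.910) = 0.9719.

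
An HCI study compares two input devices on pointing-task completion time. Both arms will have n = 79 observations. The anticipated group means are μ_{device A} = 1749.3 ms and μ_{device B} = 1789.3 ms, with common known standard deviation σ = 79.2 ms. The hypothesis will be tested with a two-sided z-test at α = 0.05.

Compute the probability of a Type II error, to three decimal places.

β ≈ 0.112

Standardized effect: d = |μ_{device A} − μ_{device B}| / σ = |1749.3 − 1789.3| / 79.2 = 0.5051
Noncentrality parameter: δ = d·√(n/2) = 0.5051 × √(79/2) = 3.1742
Critical value for a two-sided test at α = 0.05: z_{α/2} = 1.960.
Power = Φ(δ − 1.960) + Φ(−δ − 1.960) = Φ(1.214) + Φ(-5.134) = 0.8877 + 0.0000 = 0.8877.
Type II error: β = 1 − power = 1 − 0.8877 = 0.1123.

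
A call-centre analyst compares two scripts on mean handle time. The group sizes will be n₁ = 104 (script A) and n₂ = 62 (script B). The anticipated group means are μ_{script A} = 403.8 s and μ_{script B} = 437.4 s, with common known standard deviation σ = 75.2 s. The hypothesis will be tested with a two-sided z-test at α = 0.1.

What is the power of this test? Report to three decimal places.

Power ≈ 0.873

Standardized effect: d = |μ_{script A} − μ_{script B}| / σ = |403.8 − 437.4| / 75.2 = 0.4468
Noncentrality parameter: δ = d / √(1/n₁ + 1/n₂) = 0.4468 / √(1/104 + 1/62) = 2.7847
Two-sided α = 0.1 → critical value z_{0.05} = 1.645.
Power = Φ(δ − 1.645) + Φ(−δ − 1.645) = Φ(1.140) + Φ(-4.430) = 0.8728 + 0.0000 = 0.8728.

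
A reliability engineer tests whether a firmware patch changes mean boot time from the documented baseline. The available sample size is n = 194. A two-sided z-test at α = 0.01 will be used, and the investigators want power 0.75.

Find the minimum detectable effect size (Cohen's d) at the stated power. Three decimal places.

Need Φ(δ − 2.576) = 0.75, so δ = 2.576 + 0.674 = 3.250.
(Lower-tail contribution to power is negligible for δ > 0.)
δ = d·√n ⇒ d = δ/√n = 3.250/√194 = 0.2334.

d ≈ 0.233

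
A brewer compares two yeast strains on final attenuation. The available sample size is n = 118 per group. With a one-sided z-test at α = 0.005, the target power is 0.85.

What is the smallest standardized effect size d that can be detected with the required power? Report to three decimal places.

d ≈ 0.470

Need Φ(δ − 2.576) = 0.85, so δ = 2.576 + 1.036 = 3.612.
δ = d·√(n/2) ⇒ d = δ/√(n/2) = 3.612/√(118/2) = 0.4703.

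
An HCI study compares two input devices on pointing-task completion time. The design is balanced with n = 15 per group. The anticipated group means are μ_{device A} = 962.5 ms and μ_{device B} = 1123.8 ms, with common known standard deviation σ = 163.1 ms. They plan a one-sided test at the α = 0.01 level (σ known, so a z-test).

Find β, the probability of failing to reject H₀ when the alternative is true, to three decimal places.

Standardized effect: d = |μ_{device A} − μ_{device B}| / σ = |962.5 − 1123.8| / 163.1 = 0.9890
Noncentrality parameter: δ = d·√(n/2) = 0.9890 × √(15/2) = 2.7084
One-sided α = 0.01 → critical value z_{0.01} = 2.326.
Power = P(Z > 2.326 − δ) = Φ(0.382) = 0.6488.
Type II error: β = 1 − power = 1 − 0.6488 = 0.3512.

β ≈ 0.351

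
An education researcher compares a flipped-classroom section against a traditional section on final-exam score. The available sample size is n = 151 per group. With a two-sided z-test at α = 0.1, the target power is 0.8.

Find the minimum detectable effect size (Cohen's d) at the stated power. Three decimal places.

d ≈ 0.286

Need Φ(δ − 1.645) = 0.8, so δ = 1.645 + 0.842 = 2.486.
(Lower-tail contribution to power is negligible for δ > 0.)
δ = d·√(n/2) ⇒ d = δ/√(n/2) = 2.486/√(151/2) = 0.2862.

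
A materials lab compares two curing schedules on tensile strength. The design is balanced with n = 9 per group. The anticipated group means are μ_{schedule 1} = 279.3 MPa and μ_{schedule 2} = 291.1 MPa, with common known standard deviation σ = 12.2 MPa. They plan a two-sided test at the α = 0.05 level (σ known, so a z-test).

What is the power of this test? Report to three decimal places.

Standardized effect: d = |μ_{schedule 1} − μ_{schedule 2}| / σ = |279.3 − 291.1| / 12.2 = 0.9672
Noncentrality parameter: δ = d·√(n/2) = 0.9672 × √(9/2) = 2.0518
Two-sided α = 0.05 → critical value z_{0.025} = 1.960.
Power = Φ(δ − 1.960) + Φ(−δ − 1.960) = Φ(0.092) + Φ(-4.012) = 0.5366 + 0.0000 = 0.5366.

Power ≈ 0.537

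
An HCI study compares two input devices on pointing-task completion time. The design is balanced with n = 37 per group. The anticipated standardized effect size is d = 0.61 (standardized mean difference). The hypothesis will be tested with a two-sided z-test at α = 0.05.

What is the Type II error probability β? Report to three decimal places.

β ≈ 0.253

Noncentrality parameter: δ = d·√(n/2) = 0.61 × √(37/2) = 2.6237
Two-sided α = 0.05 → critical value z_{0.025} = 1.960.
Power = Φ(δ − 1.960) + Φ(−δ − 1.960) = Φ(0.664) + Φ(-4.584) = 0.7466 + 0.0000 = 0.7466.
Type II error: β = 1 − power = 1 − 0.7466 = 0.2534.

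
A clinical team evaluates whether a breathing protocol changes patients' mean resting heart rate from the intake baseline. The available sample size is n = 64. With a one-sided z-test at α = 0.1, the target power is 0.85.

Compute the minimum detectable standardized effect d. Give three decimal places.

Required noncentrality: δ = z_{0.1} + z_{0.15} = 1.282 + 1.036 = 2.318.
δ = d·√n ⇒ d = δ/√n = 2.318/√64 = 0.2897.

d ≈ 0.290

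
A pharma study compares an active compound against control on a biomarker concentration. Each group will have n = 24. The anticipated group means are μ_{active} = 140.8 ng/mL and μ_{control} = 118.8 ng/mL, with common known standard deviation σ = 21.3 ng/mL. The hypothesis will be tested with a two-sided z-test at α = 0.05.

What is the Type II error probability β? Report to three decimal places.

β ≈ 0.053

Standardized effect: d = |μ_{active} − μ_{control}| / σ = |140.8 − 118.8| / 21.3 = 1.0329
Noncentrality parameter: δ = d·√(n/2) = 1.0329 × √(24/2) = 3.5779
Two-sided α = 0.05 → critical value z_{0.025} = 1.960.
Power = Φ(δ − 1.960) + Φ(−δ − 1.960) = Φ(1.618) + Φ(-5.538) = 0.9472 + 0.0000 = 0.9472.
Type II error: β = 1 − power = 1 − 0.9472 = 0.0528.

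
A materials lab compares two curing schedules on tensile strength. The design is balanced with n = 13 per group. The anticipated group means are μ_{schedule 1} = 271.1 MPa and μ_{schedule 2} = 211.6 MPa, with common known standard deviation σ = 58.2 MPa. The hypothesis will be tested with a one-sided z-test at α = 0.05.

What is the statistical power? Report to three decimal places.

Power ≈ 0.832

Standardized effect: d = |μ_{schedule 1} − μ_{schedule 2}| / σ = |271.1 − 211.6| / 58.2 = 1.0223
Noncentrality parameter: δ = d·√(n/2) = 1.0223 × √(13/2) = 2.6065
One-sided α = 0.05 → critical value z_{0.05} = 1.645.
Power = Φ(δ − 1.645) = Φ(0.962) = 0.8319.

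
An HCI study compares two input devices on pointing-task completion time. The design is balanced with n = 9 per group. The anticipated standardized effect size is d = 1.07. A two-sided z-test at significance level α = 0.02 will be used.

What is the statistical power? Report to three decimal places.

Power ≈ 0.477

Noncentrality parameter: δ = d·√(n/2) = 1.07 × √(9/2) = 2.2698
Critical value for a two-sided test at α = 0.02: z_{α/2} = 2.326.
Power = Φ(δ − 2.326) + Φ(−δ − 2.326) = Φ(-0.057) + Φ(-4.596) = 0.4775 + 0.0000 = 0.4775.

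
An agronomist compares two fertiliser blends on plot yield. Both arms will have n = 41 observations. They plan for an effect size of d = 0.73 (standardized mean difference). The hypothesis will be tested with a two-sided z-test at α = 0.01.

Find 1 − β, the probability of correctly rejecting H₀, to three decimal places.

Noncentrality parameter: δ = d·√(n/2) = 0.73 × √(41/2) = 3.3052
Two-sided α = 0.01 → critical value z_{0.005} = 2.576.
Power = Φ(δ − 2.576) + Φ(−δ − 2.576) = Φ(0.729) + Φ(-5.881) = 0.7671 + 0.0000 = 0.7671.

Power ≈ 0.767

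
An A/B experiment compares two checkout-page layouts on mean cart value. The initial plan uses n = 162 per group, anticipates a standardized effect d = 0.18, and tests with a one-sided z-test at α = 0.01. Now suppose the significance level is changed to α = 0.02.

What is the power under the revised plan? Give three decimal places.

δ = d·√(n/2) = 0.18 × √(162/2) = 1.6200 (unchanged). New critical value: z_{0.02} = 2.054.
Revised power = P(Z > 2.054 − δ) = Φ(-0.434) = 0.3322.

Power ≈ 0.332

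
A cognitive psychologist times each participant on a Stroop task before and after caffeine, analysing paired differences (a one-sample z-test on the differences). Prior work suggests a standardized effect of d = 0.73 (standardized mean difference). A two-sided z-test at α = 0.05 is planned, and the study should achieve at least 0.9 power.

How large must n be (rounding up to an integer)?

For power 0.9 need Φ(δ − z_{0.025}) = 0.9, so δ = z_{0.025} + z_{0.10} = 1.960 + 1.282 = 3.242.
(The Φ(−δ − z_{α/2}) term is vanishingly small for δ > 0 and is dropped in the standard sample-size formula.)
δ = d·√n ⇒ n = (δ/d)² = (3.242 / 0.73)² = 19.72.
Round up to the next whole unit.

n = 20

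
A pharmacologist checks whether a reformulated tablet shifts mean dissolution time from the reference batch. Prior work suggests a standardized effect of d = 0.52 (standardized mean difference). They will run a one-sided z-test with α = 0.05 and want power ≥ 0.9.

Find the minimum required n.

n = 32

For power 0.9 need Φ(δ − z_{0.05}) = 0.9, so δ = z_{0.05} + z_{0.10} = 1.645 + 1.282 = 2.926.
δ = d·√n ⇒ n = (δ/d)² = (2.926 / 0.52)² = 31.67.
Round up to the next whole unit.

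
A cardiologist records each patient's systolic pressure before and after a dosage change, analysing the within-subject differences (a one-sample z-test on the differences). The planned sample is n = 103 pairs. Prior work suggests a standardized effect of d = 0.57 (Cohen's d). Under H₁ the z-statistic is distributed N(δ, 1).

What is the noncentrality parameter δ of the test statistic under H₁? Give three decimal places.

δ ≈ 5.785

The noncentrality parameter scales effect size by the design's sample-size factor: δ = d·√n = 0.57 × √103 = 5.7849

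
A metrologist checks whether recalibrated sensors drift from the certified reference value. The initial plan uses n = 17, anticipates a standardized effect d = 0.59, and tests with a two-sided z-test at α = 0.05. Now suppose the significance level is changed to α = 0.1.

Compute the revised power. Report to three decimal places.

Power ≈ 0.785

δ = d·√n = 0.59 × √17 = 2.4326 (unchanged). New critical value: z_{0.05} = 1.645.
Revised power = Φ(δ − 1.645) + Φ(−δ − 1.645) = Φ(0.788) + Φ(-4.077) = 0.7846 + 0.0000 = 0.7846.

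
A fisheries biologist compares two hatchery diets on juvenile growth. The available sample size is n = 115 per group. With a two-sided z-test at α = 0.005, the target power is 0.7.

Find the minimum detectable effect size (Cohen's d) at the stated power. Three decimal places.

Required noncentrality: δ = z_{0.0025} + z_{0.30} = 2.807 + 0.524 = 3.331.
(Lower-tail contribution to power is negligible for δ > 0.)
δ = d·√(n/2) ⇒ d = δ/√(n/2) = 3.331/√(115/2) = 0.4393.

d ≈ 0.439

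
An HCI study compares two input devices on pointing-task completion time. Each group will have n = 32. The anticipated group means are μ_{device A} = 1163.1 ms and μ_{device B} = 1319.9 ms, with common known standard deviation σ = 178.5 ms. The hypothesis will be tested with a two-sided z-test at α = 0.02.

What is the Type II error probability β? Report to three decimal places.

Standardized effect: d = |μ_{device A} − μ_{device B}| / σ = |1163.1 − 1319.9| / 178.5 = 0.8784
Noncentrality parameter: δ = d·√(n/2) = 0.8784 × √(32/2) = 3.5137
Critical value for a two-sided test at α = 0.02: z_{α/2} = 2.326.
Power = Φ(δ − 2.326) + Φ(−δ − 2.326) = Φ(1.187) + Φ(-5.840) = 0.8825 + 0.0000 = 0.8825.
Type II error: β = 1 − power = 1 − 0.8825 = 0.1175.

β ≈ 0.118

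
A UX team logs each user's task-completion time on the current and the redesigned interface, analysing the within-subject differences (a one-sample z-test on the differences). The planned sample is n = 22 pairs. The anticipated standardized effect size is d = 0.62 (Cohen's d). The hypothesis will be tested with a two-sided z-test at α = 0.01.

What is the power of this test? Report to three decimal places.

Noncentrality parameter: δ = d·√n = 0.62 × √22 = 2.9081
Two-sided α = 0.01 → critical value z_{0.005} = 2.576.
Power = Φ(δ − 2.576) + Φ(−δ − 2.576) = Φ(0.332) + Φ(-5.484) = 0.6301 + 0.0000 = 0.6301.

Power ≈ 0.630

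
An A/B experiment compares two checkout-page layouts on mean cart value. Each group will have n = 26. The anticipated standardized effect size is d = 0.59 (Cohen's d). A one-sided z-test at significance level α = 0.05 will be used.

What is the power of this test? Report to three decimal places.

Power ≈ 0.685

Noncentrality parameter: δ = d·√(n/2) = 0.59 × √(26/2) = 2.1273
Critical value for a one-sided test at α = 0.05: z_α = 1.645.
Power = Φ(δ − 1.645) = Φ(0.482) = 0.6852.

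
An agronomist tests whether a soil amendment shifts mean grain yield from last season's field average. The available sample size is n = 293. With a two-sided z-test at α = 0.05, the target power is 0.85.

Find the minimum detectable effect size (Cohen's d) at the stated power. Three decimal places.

d ≈ 0.175

Need Φ(δ − 1.960) = 0.85, so δ = 1.960 + 1.036 = 2.996.
(Lower-tail contribution to power is negligible for δ > 0.)
δ = d·√n ⇒ d = δ/√n = 2.996/√293 = 0.1751.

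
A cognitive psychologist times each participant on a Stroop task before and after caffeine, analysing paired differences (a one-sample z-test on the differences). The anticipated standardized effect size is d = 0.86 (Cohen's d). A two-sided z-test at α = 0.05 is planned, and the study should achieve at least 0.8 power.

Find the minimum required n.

n = 11

For power 0.8 need Φ(δ − z_{0.025}) = 0.8, so δ = z_{0.025} + z_{0.20} = 1.960 + 0.842 = 2.802.
(For δ > 0 the lower-tail rejection region contributes negligibly to power, so the one-term inversion is standard.)
δ = d·√n ⇒ n = (δ/d)² = (2.802 / 0.86)² = 10.61.
Rounding up, n = 11.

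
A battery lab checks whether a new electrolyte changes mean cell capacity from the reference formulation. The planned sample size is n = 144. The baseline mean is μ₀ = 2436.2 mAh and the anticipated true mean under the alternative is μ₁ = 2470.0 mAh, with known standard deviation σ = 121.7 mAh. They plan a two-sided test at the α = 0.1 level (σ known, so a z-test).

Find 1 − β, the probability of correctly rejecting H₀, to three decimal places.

Standardized effect: d = |μ₁ − μ₀| / σ = |2470.0 − 2436.2| / 121.7 = 0.2777
Noncentrality parameter: δ = d·√n = 0.2777 × √144 = 3.3328
Two-sided α = 0.1 → critical value z_{0.05} = 1.645.
Power = Φ(δ − 1.645) + Φ(−δ − 1.645) = Φ(1.688) + Φ(-4.978) = 0.9543 + 0.0000 = 0.9543.

Power ≈ 0.954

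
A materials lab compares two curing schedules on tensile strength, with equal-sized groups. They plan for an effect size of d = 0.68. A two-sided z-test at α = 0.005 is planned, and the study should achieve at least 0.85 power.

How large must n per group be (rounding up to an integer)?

Set Φ(δ − 2.807) = 0.85; then δ − 2.807 = Φ⁻¹(0.85) = 1.036, giving δ = 3.843.
(The Φ(−δ − z_{α/2}) term is vanishingly small for δ > 0 and is dropped in the standard sample-size formula.)
δ = d·√(n/2) ⇒ n = 2(δ/d)² = 2 × (3.843 / 0.68)² = 63.89.
Rounding up, n = 64 per group.

n = 64 per group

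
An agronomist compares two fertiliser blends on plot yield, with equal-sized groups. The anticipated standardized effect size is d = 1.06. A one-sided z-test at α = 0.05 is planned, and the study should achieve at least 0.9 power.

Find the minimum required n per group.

Set Φ(δ − 1.645) = 0.9; then δ − 1.645 = Φ⁻¹(0.9) = 1.282, giving δ = 2.926.
δ = d·√(n/2) ⇒ n = 2(δ/d)² = 2 × (2.926 / 1.06)² = 15.24.
Round up to the next whole unit.

n = 16 per group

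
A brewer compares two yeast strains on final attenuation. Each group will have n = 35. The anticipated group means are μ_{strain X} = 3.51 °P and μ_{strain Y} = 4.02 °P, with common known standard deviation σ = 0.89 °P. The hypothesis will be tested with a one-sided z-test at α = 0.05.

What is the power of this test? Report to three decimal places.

Standardized effect: d = |μ_{strain X} − μ_{strain Y}| / σ = |3.51 − 4.02| / 0.89 = 0.5730
Noncentrality parameter: δ = d·√(n/2) = 0.5730 × √(35/2) = 2.3972
Critical value for a one-sided test at α = 0.05: z_α = 1.645.
Power = P(Z > 1.645 − δ) = Φ(0.752) = 0.7741.

Power ≈ 0.774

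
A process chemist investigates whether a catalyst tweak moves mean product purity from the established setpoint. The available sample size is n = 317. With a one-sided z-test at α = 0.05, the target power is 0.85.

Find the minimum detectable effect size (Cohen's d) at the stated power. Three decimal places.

Required noncentrality: δ = z_{0.05} + z_{0.15} = 1.645 + 1.036 = 2.681.
δ = d·√n ⇒ d = δ/√n = 2.681/√317 = 0.1506.

d ≈ 0.151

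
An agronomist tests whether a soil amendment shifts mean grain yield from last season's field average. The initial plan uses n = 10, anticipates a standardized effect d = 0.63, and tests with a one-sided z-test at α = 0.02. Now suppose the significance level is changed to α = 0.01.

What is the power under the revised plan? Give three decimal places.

Power ≈ 0.369

δ = d·√n = 0.63 × √10 = 1.9922 (unchanged). New critical value: z_{0.01} = 2.326.
Revised power = Φ(δ − 2.326) = Φ(-0.334) = 0.3691.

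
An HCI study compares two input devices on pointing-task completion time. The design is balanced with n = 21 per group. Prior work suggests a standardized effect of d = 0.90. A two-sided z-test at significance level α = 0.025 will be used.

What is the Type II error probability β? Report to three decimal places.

Noncentrality parameter: δ = d·√(n/2) = 0.90 × √(21/2) = 2.9163
Critical value for a two-sided test at α = 0.025: z_{α/2} = 2.241.
Power = Φ(δ − 2.241) + Φ(−δ − 2.241) = Φ(0.675) + Φ(-5.158) = 0.7501 + 0.0000 = 0.7501.
Type II error: β = 1 − power = 1 − 0.7501 = 0.2499.

β ≈ 0.250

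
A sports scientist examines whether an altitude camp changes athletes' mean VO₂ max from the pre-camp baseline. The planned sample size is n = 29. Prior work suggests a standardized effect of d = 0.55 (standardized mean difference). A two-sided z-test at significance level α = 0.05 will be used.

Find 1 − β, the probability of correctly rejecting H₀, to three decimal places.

Noncentrality parameter: λ = d·√n = 0.55 × √29 = 2.9618
Two-sided α = 0.05 → critical value z_{0.025} = 1.960.
Power = Φ(λ − 1.960) + Φ(−λ − 1.960) = Φ(1.002) + Φ(-4.922) = 0.8418 + 0.0000 = 0.8418.

Power ≈ 0.842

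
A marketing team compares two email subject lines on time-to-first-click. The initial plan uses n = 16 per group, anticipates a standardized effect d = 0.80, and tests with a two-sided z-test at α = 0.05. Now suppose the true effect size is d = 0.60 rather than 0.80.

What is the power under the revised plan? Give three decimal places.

Power ≈ 0.396

With d = 0.60: δ = d·√(n/2) = 0.60 × √(16/2) = 1.6971. Critical value z_{0.025} = 1.960.
Revised power = Φ(δ − 1.960) + Φ(−δ − 1.960) = Φ(-0.263) + Φ(-3.657) = 0.3963 + 0.0001 = 0.3964.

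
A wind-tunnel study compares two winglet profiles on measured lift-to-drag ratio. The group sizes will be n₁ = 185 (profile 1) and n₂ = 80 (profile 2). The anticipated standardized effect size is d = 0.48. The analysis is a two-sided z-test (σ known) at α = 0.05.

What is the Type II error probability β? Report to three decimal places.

Noncentrality parameter: δ = d / √(1/n₁ + 1/n₂) = 0.48 / √(1/185 + 1/80) = 3.5871
Two-sided α = 0.05 → critical value z_{0.025} = 1.960.
Power = Φ(δ − 1.960) + Φ(−δ − 1.960) = Φ(1.627) + Φ(-5.547) = 0.9482 + 0.0000 = 0.9482.
Type II error: β = 1 − power = 1 − 0.9482 = 0.0518.

β ≈ 0.052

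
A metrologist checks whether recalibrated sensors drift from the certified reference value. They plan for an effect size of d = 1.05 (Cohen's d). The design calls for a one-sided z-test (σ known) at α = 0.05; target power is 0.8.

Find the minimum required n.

n = 6

For power 0.8 need Φ(δ − z_{0.05}) = 0.8, so δ = z_{0.05} + z_{0.20} = 1.645 + 0.842 = 2.486.
δ = d·√n ⇒ n = (δ/d)² = (2.486 / 1.05)² = 5.61.
Rounding up, n = 6.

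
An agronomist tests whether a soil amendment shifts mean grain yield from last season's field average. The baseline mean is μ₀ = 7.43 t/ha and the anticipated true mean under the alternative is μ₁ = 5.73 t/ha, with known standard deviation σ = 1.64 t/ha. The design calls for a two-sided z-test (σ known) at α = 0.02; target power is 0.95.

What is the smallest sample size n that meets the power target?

Standardized effect: d = |μ₁ − μ₀| / σ = |5.73 − 7.43| / 1.64 = 1.0366
For power 0.95 need Φ(δ − z_{0.01}) = 0.95, so δ = z_{0.01} + z_{0.05} = 2.326 + 1.645 = 3.971.
(For δ > 0 the lower-tail rejection region contributes negligibly to power, so the one-term inversion is standard.)
δ = d·√n ⇒ n = (δ/d)² = (3.971 / 1.0366)² = 14.68.
Round up to the next whole unit.

n = 15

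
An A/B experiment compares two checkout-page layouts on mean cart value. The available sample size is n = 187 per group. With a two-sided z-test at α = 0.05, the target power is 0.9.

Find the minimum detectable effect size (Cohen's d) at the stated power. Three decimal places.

Required noncentrality: δ = z_{0.025} + z_{0.10} = 1.960 + 1.282 = 3.242.
(Lower-tail contribution to power is negligible for δ > 0.)
δ = d·√(n/2) ⇒ d = δ/√(n/2) = 3.242/√(187/2) = 0.3352.

d ≈ 0.335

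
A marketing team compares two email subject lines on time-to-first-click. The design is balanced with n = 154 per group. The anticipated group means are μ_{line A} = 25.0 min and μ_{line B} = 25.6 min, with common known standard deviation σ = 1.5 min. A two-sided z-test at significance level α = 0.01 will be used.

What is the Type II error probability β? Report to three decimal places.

β ≈ 0.175

Standardized effect: d = |μ_{line A} − μ_{line B}| / σ = |25.0 − 25.6| / 1.5 = 0.4000
Noncentrality parameter: δ = d·√(n/2) = 0.4000 × √(154/2) = 3.5100
Critical value for a two-sided test at α = 0.01: z_{α/2} = 2.576.
Power = Φ(δ − 2.576) + Φ(−δ − 2.576) = Φ(0.934) + Φ(-6.086) = 0.8249 + 0.0000 = 0.8249.
Type II error: β = 1 − power = 1 − 0.8249 = 0.1751.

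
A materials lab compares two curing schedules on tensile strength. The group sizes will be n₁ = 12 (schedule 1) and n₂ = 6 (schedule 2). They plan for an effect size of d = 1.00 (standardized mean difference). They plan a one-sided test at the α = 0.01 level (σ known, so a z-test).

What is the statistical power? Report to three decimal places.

Noncentrality parameter: δ = d / √(1/n₁ + 1/n₂) = 1.00 / √(1/12 + 1/6) = 2.0000
One-sided α = 0.01 → critical value z_{0.01} = 2.326.
Power = P(Z > 2.326 − δ) = Φ(-0.326) = 0.3721.

Power ≈ 0.372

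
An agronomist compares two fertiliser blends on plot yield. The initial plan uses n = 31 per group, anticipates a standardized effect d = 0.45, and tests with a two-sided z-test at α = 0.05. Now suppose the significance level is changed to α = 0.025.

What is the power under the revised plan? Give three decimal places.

Power ≈ 0.319

δ = d·√(n/2) = 0.45 × √(31/2) = 1.7717 (unchanged). New critical value: z_{0.0125} = 2.241.
Revised power = Φ(δ − 2.241) + Φ(−δ − 2.241) = Φ(-0.470) + Φ(-4.013) = 0.3193 + 0.0000 = 0.3193.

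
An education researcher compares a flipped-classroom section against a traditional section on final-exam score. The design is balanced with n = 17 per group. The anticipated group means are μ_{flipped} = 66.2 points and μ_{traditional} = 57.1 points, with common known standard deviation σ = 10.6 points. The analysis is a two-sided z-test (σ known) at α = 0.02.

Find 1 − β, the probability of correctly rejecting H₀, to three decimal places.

Power ≈ 0.570

Standardized effect: d = |μ_{flipped} − μ_{traditional}| / σ = |66.2 − 57.1| / 10.6 = 0.8585
Noncentrality parameter: δ = d·√(n/2) = 0.8585 × √(17/2) = 2.5029
Critical value for a two-sided test at α = 0.02: z_{α/2} = 2.326.
Power = Φ(δ − 2.326) + Φ(−δ − 2.326) = Φ(0.177) + Φ(-4.829) = 0.5701 + 0.0000 = 0.5701.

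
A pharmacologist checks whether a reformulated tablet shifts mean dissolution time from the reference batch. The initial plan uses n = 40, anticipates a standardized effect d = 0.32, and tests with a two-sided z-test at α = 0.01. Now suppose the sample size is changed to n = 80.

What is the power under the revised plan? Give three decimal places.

With n = 80: δ = d·√n = 0.32 × √80 = 2.8622. Critical value z_{0.005} = 2.576.
Revised power = Φ(δ − 2.576) + Φ(−δ − 2.576) = Φ(0.286) + Φ(-5.438) = 0.6127 + 0.0000 = 0.6127.

Power ≈ 0.613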